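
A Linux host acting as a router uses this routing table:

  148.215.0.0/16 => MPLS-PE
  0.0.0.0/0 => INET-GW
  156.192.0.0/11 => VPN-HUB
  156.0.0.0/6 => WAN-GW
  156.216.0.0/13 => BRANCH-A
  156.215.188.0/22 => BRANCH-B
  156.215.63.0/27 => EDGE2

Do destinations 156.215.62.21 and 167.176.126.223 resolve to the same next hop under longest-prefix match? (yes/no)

no

156.215.62.21: longest match 156.192.0.0/11 -> VPN-HUB
167.176.126.223: longest match 0.0.0.0/0 -> INET-GW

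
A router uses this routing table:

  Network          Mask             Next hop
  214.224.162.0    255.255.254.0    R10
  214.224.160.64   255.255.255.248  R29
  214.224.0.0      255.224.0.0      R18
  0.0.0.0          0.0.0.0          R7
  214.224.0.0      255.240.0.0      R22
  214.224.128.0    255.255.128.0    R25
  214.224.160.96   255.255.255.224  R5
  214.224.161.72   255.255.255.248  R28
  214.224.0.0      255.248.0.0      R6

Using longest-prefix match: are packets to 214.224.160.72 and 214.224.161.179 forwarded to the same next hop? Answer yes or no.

yes

214.224.160.72: longest match 214.224.128.0/17 -> R25
214.224.161.179: longest match 214.224.128.0/17 -> R25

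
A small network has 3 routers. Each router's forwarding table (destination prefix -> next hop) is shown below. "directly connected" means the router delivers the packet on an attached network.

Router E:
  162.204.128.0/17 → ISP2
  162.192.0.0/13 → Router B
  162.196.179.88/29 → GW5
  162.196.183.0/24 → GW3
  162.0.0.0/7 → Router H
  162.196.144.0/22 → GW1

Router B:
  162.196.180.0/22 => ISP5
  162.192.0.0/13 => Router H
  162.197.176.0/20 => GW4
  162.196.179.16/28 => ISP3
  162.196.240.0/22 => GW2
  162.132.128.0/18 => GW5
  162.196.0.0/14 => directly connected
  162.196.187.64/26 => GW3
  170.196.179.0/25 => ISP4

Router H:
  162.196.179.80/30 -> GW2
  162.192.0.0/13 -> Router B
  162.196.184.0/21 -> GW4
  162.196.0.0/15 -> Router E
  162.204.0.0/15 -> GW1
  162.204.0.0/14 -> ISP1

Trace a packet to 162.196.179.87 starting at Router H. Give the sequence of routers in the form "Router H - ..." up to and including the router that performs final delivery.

Router H - Router E - Router B

At Router H: longest match for 162.196.179.87 is 162.196.0.0/15 -> Router E
At Router E: longest match for 162.196.179.87 is 162.192.0.0/13 -> Router B
At Router B: longest match for 162.196.179.87 is 162.196.0.0/14 -> directly connected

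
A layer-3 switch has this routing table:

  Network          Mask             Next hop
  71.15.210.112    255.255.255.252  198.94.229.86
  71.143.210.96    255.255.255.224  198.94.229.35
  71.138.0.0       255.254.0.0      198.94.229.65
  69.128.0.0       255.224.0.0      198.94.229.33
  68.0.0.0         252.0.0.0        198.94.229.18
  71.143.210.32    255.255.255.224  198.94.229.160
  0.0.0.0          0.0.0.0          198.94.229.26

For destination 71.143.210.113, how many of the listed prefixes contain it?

3

Prefixes containing 71.143.210.113:
  0.0.0.0/0 (default, matches everything)
  68.0.0.0/6 (68.0.0.0 - 71.255.255.255)
  71.143.210.96/27 (71.143.210.96 - 71.143.210.127)
Total matching entries: 3.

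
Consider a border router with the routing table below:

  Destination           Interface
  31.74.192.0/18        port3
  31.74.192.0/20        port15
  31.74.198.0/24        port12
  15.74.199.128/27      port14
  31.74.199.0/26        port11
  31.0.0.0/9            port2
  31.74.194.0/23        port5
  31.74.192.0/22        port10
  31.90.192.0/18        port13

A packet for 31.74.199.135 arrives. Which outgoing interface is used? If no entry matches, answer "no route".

Routes whose prefix contains 31.74.199.135:
  31.0.0.0/9 (31.0.0.0 - 31.127.255.255) -> port2
  31.74.192.0/18 (31.74.192.0 - 31.74.255.255) -> port3
  31.74.192.0/20 (31.74.192.0 - 31.74.207.255) -> port15
More-specific entries that do NOT match:
  15.74.199.128/27 (15.74.199.128 - 15.74.199.159) does not contain 31.74.199.135
  31.74.199.0/26 (31.74.199.0 - 31.74.199.63) does not contain 31.74.199.135
  31.74.198.0/24 (31.74.198.0 - 31.74.198.255) does not contain 31.74.199.135
  31.74.194.0/23 (31.74.194.0 - 31.74.195.255) does not contain 31.74.199.135
  31.74.192.0/22 (31.74.192.0 - 31.74.195.255) does not contain 31.74.199.135
Longest matching prefix is /20 -> interface port15.

port15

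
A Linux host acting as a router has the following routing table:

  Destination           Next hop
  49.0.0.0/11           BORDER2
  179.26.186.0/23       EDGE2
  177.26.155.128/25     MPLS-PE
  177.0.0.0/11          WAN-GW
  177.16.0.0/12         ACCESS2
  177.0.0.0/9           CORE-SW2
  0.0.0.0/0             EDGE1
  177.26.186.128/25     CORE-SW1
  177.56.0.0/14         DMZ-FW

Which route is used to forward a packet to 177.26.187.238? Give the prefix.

Entries matching 177.26.187.238:
  0.0.0.0/0 (default, matches everything)
  177.0.0.0/9 (177.0.0.0 - 177.127.255.255)
  177.0.0.0/11 (177.0.0.0 - 177.31.255.255)
  177.16.0.0/12 (177.16.0.0 - 177.31.255.255)
Most specific is 177.16.0.0/12.

177.16.0.0/12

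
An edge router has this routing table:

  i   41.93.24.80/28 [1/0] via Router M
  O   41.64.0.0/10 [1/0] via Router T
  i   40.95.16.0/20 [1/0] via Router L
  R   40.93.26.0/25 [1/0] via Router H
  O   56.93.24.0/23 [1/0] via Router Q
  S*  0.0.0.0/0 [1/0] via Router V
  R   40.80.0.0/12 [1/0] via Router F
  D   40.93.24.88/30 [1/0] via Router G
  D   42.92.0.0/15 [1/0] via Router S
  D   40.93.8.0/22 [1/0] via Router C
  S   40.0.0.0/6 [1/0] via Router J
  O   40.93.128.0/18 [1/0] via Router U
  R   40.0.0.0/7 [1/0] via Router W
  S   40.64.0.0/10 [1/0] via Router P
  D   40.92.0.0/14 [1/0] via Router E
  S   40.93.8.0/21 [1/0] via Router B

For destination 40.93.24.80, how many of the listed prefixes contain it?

6

Prefixes containing 40.93.24.80:
  0.0.0.0/0 (default, matches everything)
  40.0.0.0/6 (40.0.0.0 - 43.255.255.255)
  40.0.0.0/7 (40.0.0.0 - 41.255.255.255)
  40.64.0.0/10 (40.64.0.0 - 40.127.255.255)
  40.80.0.0/12 (40.80.0.0 - 40.95.255.255)
  40.92.0.0/14 (40.92.0.0 - 40.95.255.255)
Total matching entries: 6.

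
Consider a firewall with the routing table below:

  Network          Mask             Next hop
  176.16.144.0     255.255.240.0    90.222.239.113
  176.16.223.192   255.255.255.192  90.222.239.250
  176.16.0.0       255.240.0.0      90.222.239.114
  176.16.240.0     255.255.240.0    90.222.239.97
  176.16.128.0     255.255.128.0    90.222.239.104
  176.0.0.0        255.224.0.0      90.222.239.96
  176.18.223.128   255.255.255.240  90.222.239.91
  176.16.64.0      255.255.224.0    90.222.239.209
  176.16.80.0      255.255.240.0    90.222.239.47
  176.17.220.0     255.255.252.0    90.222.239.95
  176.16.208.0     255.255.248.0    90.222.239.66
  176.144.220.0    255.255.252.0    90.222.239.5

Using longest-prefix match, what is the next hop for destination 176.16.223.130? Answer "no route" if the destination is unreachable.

90.222.239.104

Routes whose prefix contains 176.16.223.130:
  176.0.0.0/11 (176.0.0.0 - 176.31.255.255) -> 90.222.239.96
  176.16.0.0/12 (176.16.0.0 - 176.31.255.255) -> 90.222.239.114
  176.16.128.0/17 (176.16.128.0 - 176.16.255.255) -> 90.222.239.104
More-specific entries that do NOT match:
  176.18.223.128/28 (176.18.223.128 - 176.18.223.143) does not contain 176.16.223.130
  176.16.223.192/26 (176.16.223.192 - 176.16.223.255) does not contain 176.16.223.130
  176.17.220.0/22 (176.17.220.0 - 176.17.223.255) does not contain 176.16.223.130
  176.144.220.0/22 (176.144.220.0 - 176.144.223.255) does not contain 176.16.223.130
  176.16.208.0/21 (176.16.208.0 - 176.16.215.255) does not contain 176.16.223.130
  176.16.144.0/20 (176.16.144.0 - 176.16.159.255) does not contain 176.16.223.130
  176.16.240.0/20 (176.16.240.0 - 176.16.255.255) does not contain 176.16.223.130
  176.16.80.0/20 (176.16.80.0 - 176.16.95.255) does not contain 176.16.223.130
  176.16.64.0/19 (176.16.64.0 - 176.16.95.255) does not contain 176.16.223.130
Longest matching prefix is /17 -> next hop 90.222.239.104.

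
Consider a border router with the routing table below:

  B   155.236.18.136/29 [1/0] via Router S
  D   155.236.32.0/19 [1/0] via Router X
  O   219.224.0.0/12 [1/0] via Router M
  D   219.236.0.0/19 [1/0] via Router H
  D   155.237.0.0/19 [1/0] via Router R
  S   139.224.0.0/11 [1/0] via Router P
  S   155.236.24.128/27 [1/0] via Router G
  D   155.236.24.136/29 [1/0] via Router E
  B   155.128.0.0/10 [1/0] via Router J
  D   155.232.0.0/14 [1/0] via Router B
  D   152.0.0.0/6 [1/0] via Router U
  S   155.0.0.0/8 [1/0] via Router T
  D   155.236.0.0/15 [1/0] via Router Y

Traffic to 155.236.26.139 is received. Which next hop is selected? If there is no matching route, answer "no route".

Router Y

Routes whose prefix contains 155.236.26.139:
  152.0.0.0/6 (152.0.0.0 - 155.255.255.255) -> Router U
  155.0.0.0/8 (155.0.0.0 - 155.255.255.255) -> Router T
  155.236.0.0/15 (155.236.0.0 - 155.237.255.255) -> Router Y
More-specific entries that do NOT match:
  155.236.18.136/29 (155.236.18.136 - 155.236.18.143) does not contain 155.236.26.139
  155.236.24.136/29 (155.236.24.136 - 155.236.24.143) does not contain 155.236.26.139
  155.236.24.128/27 (155.236.24.128 - 155.236.24.159) does not contain 155.236.26.139
  155.236.32.0/19 (155.236.32.0 - 155.236.63.255) does not contain 155.236.26.139
  219.236.0.0/19 (219.236.0.0 - 219.236.31.255) does not contain 155.236.26.139
  155.237.0.0/19 (155.237.0.0 - 155.237.31.255) does not contain 155.236.26.139
Longest matching prefix is /15 -> next hop Router Y.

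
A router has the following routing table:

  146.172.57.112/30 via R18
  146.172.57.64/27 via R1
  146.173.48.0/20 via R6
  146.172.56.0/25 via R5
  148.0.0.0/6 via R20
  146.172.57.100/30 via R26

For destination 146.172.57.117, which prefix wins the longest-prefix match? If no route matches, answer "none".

none

146.172.57.117 is outside every listed prefix and there is no default route.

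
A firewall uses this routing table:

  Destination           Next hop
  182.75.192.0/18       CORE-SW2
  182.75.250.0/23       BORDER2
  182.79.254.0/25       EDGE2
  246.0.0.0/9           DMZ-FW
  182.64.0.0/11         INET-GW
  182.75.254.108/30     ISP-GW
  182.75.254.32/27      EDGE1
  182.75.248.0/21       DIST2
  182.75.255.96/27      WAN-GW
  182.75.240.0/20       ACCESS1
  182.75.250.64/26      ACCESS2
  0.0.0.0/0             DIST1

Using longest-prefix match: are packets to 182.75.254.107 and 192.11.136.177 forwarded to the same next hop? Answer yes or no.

182.75.254.107: longest match 182.75.248.0/21 -> DIST2
192.11.136.177: longest match 0.0.0.0/0 -> DIST1

no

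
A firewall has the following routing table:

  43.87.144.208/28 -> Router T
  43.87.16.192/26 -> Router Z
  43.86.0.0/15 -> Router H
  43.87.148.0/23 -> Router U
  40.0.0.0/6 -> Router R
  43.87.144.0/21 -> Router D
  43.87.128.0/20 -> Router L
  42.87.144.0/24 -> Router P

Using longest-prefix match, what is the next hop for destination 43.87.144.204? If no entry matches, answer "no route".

Router D

Routes whose prefix contains 43.87.144.204:
  40.0.0.0/6 (40.0.0.0 - 43.255.255.255) -> Router R
  43.86.0.0/15 (43.86.0.0 - 43.87.255.255) -> Router H
  43.87.144.0/21 (43.87.144.0 - 43.87.151.255) -> Router D
More-specific entries that do NOT match:
  43.87.144.208/28 (43.87.144.208 - 43.87.144.223) does not contain 43.87.144.204
  43.87.16.192/26 (43.87.16.192 - 43.87.16.255) does not contain 43.87.144.204
  42.87.144.0/24 (42.87.144.0 - 42.87.144.255) does not contain 43.87.144.204
  43.87.148.0/23 (43.87.148.0 - 43.87.149.255) does not contain 43.87.144.204
Longest matching prefix is /21 -> next hop Router D.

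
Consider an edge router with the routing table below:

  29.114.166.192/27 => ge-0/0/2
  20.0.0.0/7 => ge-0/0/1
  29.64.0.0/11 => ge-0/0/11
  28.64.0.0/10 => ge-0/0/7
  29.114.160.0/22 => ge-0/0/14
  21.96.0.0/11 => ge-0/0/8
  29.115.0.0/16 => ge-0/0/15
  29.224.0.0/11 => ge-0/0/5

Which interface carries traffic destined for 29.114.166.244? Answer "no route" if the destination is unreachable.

no route

No entry's prefix contains 29.114.166.244; there is no default route.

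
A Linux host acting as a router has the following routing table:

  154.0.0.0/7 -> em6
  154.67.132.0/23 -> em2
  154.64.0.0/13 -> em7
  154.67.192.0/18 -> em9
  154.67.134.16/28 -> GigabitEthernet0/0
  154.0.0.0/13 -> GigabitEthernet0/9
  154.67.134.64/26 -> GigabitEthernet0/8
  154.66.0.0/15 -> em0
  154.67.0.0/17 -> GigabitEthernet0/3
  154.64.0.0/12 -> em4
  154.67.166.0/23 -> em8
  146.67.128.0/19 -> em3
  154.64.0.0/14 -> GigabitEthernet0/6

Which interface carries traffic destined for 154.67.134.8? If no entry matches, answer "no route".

Routes whose prefix contains 154.67.134.8:
  154.0.0.0/7 (154.0.0.0 - 155.255.255.255) -> em6
  154.64.0.0/12 (154.64.0.0 - 154.79.255.255) -> em4
  154.64.0.0/13 (154.64.0.0 - 154.71.255.255) -> em7
  154.64.0.0/14 (154.64.0.0 - 154.67.255.255) -> GigabitEthernet0/6
  154.66.0.0/15 (154.66.0.0 - 154.67.255.255) -> em0
More-specific entries that do NOT match:
  154.67.134.16/28 (154.67.134.16 - 154.67.134.31) does not contain 154.67.134.8
  154.67.134.64/26 (154.67.134.64 - 154.67.134.127) does not contain 154.67.134.8
  154.67.132.0/23 (154.67.132.0 - 154.67.133.255) does not contain 154.67.134.8
  154.67.166.0/23 (154.67.166.0 - 154.67.167.255) does not contain 154.67.134.8
  146.67.128.0/19 (146.67.128.0 - 146.67.159.255) does not contain 154.67.134.8
  154.67.192.0/18 (154.67.192.0 - 154.67.255.255) does not contain 154.67.134.8
  154.67.0.0/17 (154.67.0.0 - 154.67.127.255) does not contain 154.67.134.8
Longest matching prefix is /15 -> interface em0.

em0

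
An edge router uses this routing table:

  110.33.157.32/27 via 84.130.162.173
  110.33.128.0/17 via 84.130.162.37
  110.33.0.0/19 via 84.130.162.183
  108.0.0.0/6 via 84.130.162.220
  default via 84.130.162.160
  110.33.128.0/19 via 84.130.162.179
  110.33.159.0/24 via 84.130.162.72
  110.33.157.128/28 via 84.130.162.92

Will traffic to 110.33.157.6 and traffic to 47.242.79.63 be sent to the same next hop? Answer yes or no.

no

110.33.157.6: longest match 110.33.128.0/19 -> 84.130.162.179
47.242.79.63: longest match 0.0.0.0/0 -> 84.130.162.160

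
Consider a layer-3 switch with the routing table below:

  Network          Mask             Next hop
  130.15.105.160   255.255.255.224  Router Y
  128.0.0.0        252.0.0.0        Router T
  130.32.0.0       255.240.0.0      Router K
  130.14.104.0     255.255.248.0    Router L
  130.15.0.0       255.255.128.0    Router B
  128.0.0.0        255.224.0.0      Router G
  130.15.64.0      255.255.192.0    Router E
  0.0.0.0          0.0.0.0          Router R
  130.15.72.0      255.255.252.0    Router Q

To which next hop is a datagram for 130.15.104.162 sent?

Routes whose prefix contains 130.15.104.162:
  0.0.0.0/0 (default, matches everything) -> Router R
  128.0.0.0/6 (128.0.0.0 - 131.255.255.255) -> Router T
  130.15.0.0/17 (130.15.0.0 - 130.15.127.255) -> Router B
  130.15.64.0/18 (130.15.64.0 - 130.15.127.255) -> Router E
More-specific entries that do NOT match:
  130.15.105.160/27 (130.15.105.160 - 130.15.105.191) does not contain 130.15.104.162
  130.15.72.0/22 (130.15.72.0 - 130.15.75.255) does not contain 130.15.104.162
  130.14.104.0/21 (130.14.104.0 - 130.14.111.255) does not contain 130.15.104.162
Longest matching prefix is /18 -> next hop Router E.

Router E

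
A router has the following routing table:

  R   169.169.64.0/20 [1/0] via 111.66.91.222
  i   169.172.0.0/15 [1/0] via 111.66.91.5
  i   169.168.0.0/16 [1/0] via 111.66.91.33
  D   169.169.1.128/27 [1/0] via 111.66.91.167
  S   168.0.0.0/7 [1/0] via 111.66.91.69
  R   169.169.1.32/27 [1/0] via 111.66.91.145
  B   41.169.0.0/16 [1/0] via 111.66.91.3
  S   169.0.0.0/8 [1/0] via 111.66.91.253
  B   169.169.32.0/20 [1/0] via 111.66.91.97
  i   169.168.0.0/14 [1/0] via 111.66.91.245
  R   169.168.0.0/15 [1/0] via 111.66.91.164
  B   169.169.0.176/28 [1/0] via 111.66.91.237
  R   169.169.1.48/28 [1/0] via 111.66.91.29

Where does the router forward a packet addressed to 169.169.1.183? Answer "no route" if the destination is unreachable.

111.66.91.164

Routes whose prefix contains 169.169.1.183:
  168.0.0.0/7 (168.0.0.0 - 169.255.255.255) -> 111.66.91.69
  169.0.0.0/8 (169.0.0.0 - 169.255.255.255) -> 111.66.91.253
  169.168.0.0/14 (169.168.0.0 - 169.171.255.255) -> 111.66.91.245
  169.168.0.0/15 (169.168.0.0 - 169.169.255.255) -> 111.66.91.164
More-specific entries that do NOT match:
  169.169.0.176/28 (169.169.0.176 - 169.169.0.191) does not contain 169.169.1.183
  169.169.1.48/28 (169.169.1.48 - 169.169.1.63) does not contain 169.169.1.183
  169.169.1.128/27 (169.169.1.128 - 169.169.1.159) does not contain 169.169.1.183
  169.169.1.32/27 (169.169.1.32 - 169.169.1.63) does not contain 169.169.1.183
  169.169.64.0/20 (169.169.64.0 - 169.169.79.255) does not contain 169.169.1.183
  169.169.32.0/20 (169.169.32.0 - 169.169.47.255) does not contain 169.169.1.183
  169.168.0.0/16 (169.168.0.0 - 169.168.255.255) does not contain 169.169.1.183
  41.169.0.0/16 (41.169.0.0 - 41.169.255.255) does not contain 169.169.1.183
Longest matching prefix is /15 -> next hop 111.66.91.164.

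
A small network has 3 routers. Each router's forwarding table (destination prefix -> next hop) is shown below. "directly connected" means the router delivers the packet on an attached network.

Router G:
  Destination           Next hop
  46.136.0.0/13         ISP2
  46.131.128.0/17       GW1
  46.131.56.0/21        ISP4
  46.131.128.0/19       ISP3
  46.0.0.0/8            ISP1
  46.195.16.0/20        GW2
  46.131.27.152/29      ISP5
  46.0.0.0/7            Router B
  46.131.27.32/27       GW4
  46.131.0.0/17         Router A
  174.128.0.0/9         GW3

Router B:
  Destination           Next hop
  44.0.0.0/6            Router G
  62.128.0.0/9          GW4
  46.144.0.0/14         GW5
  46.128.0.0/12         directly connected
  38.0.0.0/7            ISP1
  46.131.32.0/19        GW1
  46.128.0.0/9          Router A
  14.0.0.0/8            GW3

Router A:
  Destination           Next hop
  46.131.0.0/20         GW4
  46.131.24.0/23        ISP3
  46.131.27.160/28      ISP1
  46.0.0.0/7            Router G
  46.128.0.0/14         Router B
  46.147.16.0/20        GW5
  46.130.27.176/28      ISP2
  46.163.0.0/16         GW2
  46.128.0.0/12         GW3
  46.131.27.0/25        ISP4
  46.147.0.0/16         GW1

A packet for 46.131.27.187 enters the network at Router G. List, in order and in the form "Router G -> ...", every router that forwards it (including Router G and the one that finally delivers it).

At Router G: longest match for 46.131.27.187 is 46.131.0.0/17 -> Router A
At Router A: longest match for 46.131.27.187 is 46.128.0.0/14 -> Router B
At Router B: longest match for 46.131.27.187 is 46.128.0.0/12 -> directly connected

Router G -> Router A -> Router B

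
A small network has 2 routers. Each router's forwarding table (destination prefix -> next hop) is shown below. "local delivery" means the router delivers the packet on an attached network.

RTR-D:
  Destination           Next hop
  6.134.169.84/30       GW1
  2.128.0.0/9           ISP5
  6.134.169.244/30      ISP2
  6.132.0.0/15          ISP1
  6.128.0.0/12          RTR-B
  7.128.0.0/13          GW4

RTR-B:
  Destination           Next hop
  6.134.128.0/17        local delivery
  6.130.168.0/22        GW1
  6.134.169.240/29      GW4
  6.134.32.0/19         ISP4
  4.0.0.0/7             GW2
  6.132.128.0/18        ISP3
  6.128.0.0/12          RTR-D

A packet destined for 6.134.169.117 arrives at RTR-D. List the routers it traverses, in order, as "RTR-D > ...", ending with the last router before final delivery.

At RTR-D: longest match for 6.134.169.117 is 6.128.0.0/12 -> RTR-B
At RTR-B: longest match for 6.134.169.117 is 6.134.128.0/17 -> local delivery

RTR-D > RTR-B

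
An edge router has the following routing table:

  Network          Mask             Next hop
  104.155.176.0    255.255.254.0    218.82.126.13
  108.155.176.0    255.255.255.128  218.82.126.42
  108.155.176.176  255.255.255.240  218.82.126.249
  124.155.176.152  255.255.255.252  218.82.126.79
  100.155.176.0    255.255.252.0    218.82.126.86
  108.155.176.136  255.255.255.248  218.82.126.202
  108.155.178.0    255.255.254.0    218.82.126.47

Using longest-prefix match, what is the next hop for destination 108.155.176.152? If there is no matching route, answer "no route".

no route

No entry's prefix contains 108.155.176.152; there is no default route.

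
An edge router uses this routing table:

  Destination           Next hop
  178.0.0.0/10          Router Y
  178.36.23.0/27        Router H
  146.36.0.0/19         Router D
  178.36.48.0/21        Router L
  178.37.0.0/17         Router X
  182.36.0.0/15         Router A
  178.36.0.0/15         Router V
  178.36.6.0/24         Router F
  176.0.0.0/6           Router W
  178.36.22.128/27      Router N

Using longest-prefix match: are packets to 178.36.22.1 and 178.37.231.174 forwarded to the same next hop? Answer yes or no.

yes

178.36.22.1: longest match 178.36.0.0/15 -> Router V
178.37.231.174: longest match 178.36.0.0/15 -> Router V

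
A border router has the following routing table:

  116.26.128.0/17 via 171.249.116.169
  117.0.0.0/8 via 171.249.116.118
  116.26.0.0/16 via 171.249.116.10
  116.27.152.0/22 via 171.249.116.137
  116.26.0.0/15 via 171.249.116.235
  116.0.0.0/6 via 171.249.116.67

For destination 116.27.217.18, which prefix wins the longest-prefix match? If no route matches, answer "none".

116.26.0.0/15

Entries matching 116.27.217.18:
  116.0.0.0/6 (116.0.0.0 - 119.255.255.255)
  116.26.0.0/15 (116.26.0.0 - 116.27.255.255)
Most specific is 116.26.0.0/15.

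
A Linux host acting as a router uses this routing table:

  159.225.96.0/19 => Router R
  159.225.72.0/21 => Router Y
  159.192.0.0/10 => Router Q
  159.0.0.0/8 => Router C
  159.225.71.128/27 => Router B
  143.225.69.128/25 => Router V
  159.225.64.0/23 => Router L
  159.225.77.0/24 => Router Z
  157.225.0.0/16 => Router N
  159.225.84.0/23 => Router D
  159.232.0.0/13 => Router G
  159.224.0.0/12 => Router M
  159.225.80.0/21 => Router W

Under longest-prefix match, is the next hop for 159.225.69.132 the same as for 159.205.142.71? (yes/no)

no

159.225.69.132: longest match 159.224.0.0/12 -> Router M
159.205.142.71: longest match 159.192.0.0/10 -> Router Q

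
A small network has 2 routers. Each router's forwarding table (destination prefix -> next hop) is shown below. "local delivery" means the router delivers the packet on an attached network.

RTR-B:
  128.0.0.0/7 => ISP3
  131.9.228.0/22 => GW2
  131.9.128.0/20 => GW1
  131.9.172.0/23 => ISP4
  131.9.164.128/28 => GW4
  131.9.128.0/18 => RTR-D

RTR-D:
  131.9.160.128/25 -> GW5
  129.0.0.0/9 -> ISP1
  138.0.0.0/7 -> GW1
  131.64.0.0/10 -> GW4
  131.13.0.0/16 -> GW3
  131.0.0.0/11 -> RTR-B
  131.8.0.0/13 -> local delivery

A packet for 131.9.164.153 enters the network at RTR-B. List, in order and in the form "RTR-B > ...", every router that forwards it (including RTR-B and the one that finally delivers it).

RTR-B > RTR-D

At RTR-B: longest match for 131.9.164.153 is 131.9.128.0/18 -> RTR-D
At RTR-D: longest match for 131.9.164.153 is 131.8.0.0/13 -> local delivery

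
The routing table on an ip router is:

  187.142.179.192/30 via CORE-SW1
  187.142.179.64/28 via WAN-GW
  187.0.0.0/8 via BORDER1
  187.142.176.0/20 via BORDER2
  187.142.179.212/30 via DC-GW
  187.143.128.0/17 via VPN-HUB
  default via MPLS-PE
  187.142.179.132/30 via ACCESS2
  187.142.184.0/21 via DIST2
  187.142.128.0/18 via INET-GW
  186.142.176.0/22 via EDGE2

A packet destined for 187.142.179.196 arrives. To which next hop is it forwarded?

BORDER2

Routes whose prefix contains 187.142.179.196:
  0.0.0.0/0 (default, matches everything) -> MPLS-PE
  187.0.0.0/8 (187.0.0.0 - 187.255.255.255) -> BORDER1
  187.142.128.0/18 (187.142.128.0 - 187.142.191.255) -> INET-GW
  187.142.176.0/20 (187.142.176.0 - 187.142.191.255) -> BORDER2
More-specific entries that do NOT match:
  187.142.179.192/30 (187.142.179.192 - 187.142.179.195) does not contain 187.142.179.196
  187.142.179.212/30 (187.142.179.212 - 187.142.179.215) does not contain 187.142.179.196
  187.142.179.132/30 (187.142.179.132 - 187.142.179.135) does not contain 187.142.179.196
  187.142.179.64/28 (187.142.179.64 - 187.142.179.79) does not contain 187.142.179.196
  186.142.176.0/22 (186.142.176.0 - 186.142.179.255) does not contain 187.142.179.196
  187.142.184.0/21 (187.142.184.0 - 187.142.191.255) does not contain 187.142.179.196
Longest matching prefix is /20 -> next hop BORDER2.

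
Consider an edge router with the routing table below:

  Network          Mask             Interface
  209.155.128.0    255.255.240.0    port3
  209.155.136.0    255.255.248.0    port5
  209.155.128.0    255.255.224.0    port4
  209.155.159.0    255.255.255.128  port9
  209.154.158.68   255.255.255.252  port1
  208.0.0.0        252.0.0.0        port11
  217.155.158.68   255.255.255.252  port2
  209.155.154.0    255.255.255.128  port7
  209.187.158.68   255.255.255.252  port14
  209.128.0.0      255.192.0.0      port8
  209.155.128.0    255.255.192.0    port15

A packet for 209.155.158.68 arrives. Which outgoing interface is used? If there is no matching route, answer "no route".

Routes whose prefix contains 209.155.158.68:
  208.0.0.0/6 (208.0.0.0 - 211.255.255.255) -> port11
  209.128.0.0/10 (209.128.0.0 - 209.191.255.255) -> port8
  209.155.128.0/18 (209.155.128.0 - 209.155.191.255) -> port15
  209.155.128.0/19 (209.155.128.0 - 209.155.159.255) -> port4
More-specific entries that do NOT match:
  209.154.158.68/30 (209.154.158.68 - 209.154.158.71) does not contain 209.155.158.68
  217.155.158.68/30 (217.155.158.68 - 217.155.158.71) does not contain 209.155.158.68
  209.187.158.68/30 (209.187.158.68 - 209.187.158.71) does not contain 209.155.158.68
  209.155.159.0/25 (209.155.159.0 - 209.155.159.127) does not contain 209.155.158.68
  209.155.154.0/25 (209.155.154.0 - 209.155.154.127) does not contain 209.155.158.68
  209.155.136.0/21 (209.155.136.0 - 209.155.143.255) does not contain 209.155.158.68
  209.155.128.0/20 (209.155.128.0 - 209.155.143.255) does not contain 209.155.158.68
Longest matching prefix is /19 -> interface port4.

port4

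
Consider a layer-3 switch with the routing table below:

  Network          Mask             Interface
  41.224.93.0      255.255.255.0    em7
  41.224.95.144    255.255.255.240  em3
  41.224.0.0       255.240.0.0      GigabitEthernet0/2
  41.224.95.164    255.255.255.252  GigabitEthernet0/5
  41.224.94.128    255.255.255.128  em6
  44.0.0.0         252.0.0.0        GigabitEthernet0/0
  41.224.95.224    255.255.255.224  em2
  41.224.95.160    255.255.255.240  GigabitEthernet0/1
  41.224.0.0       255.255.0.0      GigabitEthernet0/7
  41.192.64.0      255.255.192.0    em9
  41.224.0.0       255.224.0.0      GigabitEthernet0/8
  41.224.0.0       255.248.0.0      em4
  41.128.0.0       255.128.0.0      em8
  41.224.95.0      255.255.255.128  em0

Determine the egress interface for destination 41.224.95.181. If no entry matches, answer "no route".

GigabitEthernet0/7

Routes whose prefix contains 41.224.95.181:
  41.128.0.0/9 (41.128.0.0 - 41.255.255.255) -> em8
  41.224.0.0/11 (41.224.0.0 - 41.255.255.255) -> GigabitEthernet0/8
  41.224.0.0/12 (41.224.0.0 - 41.239.255.255) -> GigabitEthernet0/2
  41.224.0.0/13 (41.224.0.0 - 41.231.255.255) -> em4
  41.224.0.0/16 (41.224.0.0 - 41.224.255.255) -> GigabitEthernet0/7
More-specific entries that do NOT match:
  41.224.95.164/30 (41.224.95.164 - 41.224.95.167) does not contain 41.224.95.181
  41.224.95.144/28 (41.224.95.144 - 41.224.95.159) does not contain 41.224.95.181
  41.224.95.160/28 (41.224.95.160 - 41.224.95.175) does not contain 41.224.95.181
  41.224.95.224/27 (41.224.95.224 - 41.224.95.255) does not contain 41.224.95.181
  41.224.94.128/25 (41.224.94.128 - 41.224.94.255) does not contain 41.224.95.181
  41.224.95.0/25 (41.224.95.0 - 41.224.95.127) does not contain 41.224.95.181
  41.224.93.0/24 (41.224.93.0 - 41.224.93.255) does not contain 41.224.95.181
  41.192.64.0/18 (41.192.64.0 - 41.192.127.255) does not contain 41.224.95.181
Longest matching prefix is /16 -> interface GigabitEthernet0/7.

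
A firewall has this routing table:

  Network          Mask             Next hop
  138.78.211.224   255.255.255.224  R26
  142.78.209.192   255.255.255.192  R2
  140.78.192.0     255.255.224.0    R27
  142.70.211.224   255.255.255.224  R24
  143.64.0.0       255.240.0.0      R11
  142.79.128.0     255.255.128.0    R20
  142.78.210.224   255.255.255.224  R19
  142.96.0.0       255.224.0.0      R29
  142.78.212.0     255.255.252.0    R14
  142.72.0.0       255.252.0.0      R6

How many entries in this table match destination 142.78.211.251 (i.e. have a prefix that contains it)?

0

No listed prefix contains 142.78.211.251.
Total matching entries: 0.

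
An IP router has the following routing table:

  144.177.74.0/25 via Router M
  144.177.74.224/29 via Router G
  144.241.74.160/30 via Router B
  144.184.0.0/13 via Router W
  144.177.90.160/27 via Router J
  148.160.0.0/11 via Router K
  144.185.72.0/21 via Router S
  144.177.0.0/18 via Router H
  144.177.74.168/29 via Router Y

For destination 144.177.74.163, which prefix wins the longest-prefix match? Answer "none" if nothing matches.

none

144.177.74.163 is outside every listed prefix and there is no default route.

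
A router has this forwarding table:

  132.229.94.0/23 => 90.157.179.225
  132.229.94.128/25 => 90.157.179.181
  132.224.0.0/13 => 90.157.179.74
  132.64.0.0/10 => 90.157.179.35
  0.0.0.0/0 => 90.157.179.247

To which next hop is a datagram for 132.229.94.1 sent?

Routes whose prefix contains 132.229.94.1:
  0.0.0.0/0 (default, matches everything) -> 90.157.179.247
  132.224.0.0/13 (132.224.0.0 - 132.231.255.255) -> 90.157.179.74
  132.229.94.0/23 (132.229.94.0 - 132.229.95.255) -> 90.157.179.225
More-specific entries that do NOT match:
  132.229.94.128/25 (132.229.94.128 - 132.229.94.255) does not contain 132.229.94.1
Longest matching prefix is /23 -> next hop 90.157.179.225.

90.157.179.225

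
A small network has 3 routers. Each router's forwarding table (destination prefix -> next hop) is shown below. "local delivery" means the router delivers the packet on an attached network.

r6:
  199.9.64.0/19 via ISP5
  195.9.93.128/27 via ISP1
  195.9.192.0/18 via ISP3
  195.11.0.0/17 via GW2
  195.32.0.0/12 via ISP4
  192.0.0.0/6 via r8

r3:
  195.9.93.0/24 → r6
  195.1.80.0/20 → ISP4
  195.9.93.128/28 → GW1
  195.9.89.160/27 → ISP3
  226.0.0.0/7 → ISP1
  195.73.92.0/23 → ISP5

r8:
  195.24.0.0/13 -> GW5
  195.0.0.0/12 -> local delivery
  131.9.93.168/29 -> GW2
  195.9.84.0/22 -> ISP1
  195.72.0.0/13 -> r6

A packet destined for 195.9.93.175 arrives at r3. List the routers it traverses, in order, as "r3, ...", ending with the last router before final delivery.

At r3: longest match for 195.9.93.175 is 195.9.93.0/24 -> r6
At r6: longest match for 195.9.93.175 is 192.0.0.0/6 -> r8
At r8: longest match for 195.9.93.175 is 195.0.0.0/12 -> local delivery

r3, r6, r8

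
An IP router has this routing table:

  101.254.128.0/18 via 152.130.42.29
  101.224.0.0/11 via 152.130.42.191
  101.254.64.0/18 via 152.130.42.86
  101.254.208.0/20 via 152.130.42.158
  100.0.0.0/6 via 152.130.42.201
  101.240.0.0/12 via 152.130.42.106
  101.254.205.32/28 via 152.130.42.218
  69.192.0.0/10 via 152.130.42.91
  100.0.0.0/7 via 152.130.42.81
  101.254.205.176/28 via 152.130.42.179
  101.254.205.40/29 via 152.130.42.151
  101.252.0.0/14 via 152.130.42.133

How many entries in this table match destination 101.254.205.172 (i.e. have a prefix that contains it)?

Prefixes containing 101.254.205.172:
  100.0.0.0/6 (100.0.0.0 - 103.255.255.255)
  100.0.0.0/7 (100.0.0.0 - 101.255.255.255)
  101.224.0.0/11 (101.224.0.0 - 101.255.255.255)
  101.240.0.0/12 (101.240.0.0 - 101.255.255.255)
  101.252.0.0/14 (101.252.0.0 - 101.255.255.255)
Total matching entries: 5.

5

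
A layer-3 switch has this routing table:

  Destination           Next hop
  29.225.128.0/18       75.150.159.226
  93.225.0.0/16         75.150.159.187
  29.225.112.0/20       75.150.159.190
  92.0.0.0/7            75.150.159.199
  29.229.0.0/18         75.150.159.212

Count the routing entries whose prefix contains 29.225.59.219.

0

No listed prefix contains 29.225.59.219.
Total matching entries: 0.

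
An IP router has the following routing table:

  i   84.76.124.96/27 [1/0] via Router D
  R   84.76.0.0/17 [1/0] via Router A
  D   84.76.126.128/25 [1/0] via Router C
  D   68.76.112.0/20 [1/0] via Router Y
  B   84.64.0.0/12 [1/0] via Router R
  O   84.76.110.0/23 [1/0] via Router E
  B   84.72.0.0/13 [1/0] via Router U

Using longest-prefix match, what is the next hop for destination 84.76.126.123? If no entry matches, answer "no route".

Routes whose prefix contains 84.76.126.123:
  84.64.0.0/12 (84.64.0.0 - 84.79.255.255) -> Router R
  84.72.0.0/13 (84.72.0.0 - 84.79.255.255) -> Router U
  84.76.0.0/17 (84.76.0.0 - 84.76.127.255) -> Router A
More-specific entries that do NOT match:
  84.76.124.96/27 (84.76.124.96 - 84.76.124.127) does not contain 84.76.126.123
  84.76.126.128/25 (84.76.126.128 - 84.76.126.255) does not contain 84.76.126.123
  84.76.110.0/23 (84.76.110.0 - 84.76.111.255) does not contain 84.76.126.123
  68.76.112.0/20 (68.76.112.0 - 68.76.127.255) does not contain 84.76.126.123
Longest matching prefix is /17 -> next hop Router A.

Router A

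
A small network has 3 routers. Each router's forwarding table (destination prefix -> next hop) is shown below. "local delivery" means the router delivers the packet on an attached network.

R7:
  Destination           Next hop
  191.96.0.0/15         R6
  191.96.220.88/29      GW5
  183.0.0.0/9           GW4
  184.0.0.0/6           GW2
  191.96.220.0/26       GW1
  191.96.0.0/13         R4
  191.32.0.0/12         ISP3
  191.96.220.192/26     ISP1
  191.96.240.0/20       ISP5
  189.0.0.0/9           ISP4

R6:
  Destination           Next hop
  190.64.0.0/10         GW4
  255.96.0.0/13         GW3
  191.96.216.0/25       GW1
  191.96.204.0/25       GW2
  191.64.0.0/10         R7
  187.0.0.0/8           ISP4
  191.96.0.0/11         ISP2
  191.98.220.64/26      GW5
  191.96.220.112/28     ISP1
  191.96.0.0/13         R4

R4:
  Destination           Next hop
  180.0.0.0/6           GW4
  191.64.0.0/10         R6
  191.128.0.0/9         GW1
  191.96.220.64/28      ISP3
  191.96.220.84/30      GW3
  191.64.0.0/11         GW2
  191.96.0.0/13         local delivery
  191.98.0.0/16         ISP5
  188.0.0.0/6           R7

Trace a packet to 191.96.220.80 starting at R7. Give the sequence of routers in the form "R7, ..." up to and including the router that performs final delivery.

R7, R6, R4

At R7: longest match for 191.96.220.80 is 191.96.0.0/15 -> R6
At R6: longest match for 191.96.220.80 is 191.96.0.0/13 -> R4
At R4: longest match for 191.96.220.80 is 191.96.0.0/13 -> local delivery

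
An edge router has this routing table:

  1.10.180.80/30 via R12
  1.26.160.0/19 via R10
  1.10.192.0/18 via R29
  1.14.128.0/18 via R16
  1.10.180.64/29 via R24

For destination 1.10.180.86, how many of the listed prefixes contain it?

No listed prefix contains 1.10.180.86.
Total matching entries: 0.

0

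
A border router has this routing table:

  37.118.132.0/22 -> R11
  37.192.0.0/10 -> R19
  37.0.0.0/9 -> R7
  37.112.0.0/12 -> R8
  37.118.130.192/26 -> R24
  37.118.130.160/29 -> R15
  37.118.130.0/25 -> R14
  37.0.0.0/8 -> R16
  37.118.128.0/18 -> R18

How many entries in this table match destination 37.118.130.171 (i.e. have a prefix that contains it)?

Prefixes containing 37.118.130.171:
  37.0.0.0/8 (37.0.0.0 - 37.255.255.255)
  37.0.0.0/9 (37.0.0.0 - 37.127.255.255)
  37.112.0.0/12 (37.112.0.0 - 37.127.255.255)
  37.118.128.0/18 (37.118.128.0 - 37.118.191.255)
Total matching entries: 4.

4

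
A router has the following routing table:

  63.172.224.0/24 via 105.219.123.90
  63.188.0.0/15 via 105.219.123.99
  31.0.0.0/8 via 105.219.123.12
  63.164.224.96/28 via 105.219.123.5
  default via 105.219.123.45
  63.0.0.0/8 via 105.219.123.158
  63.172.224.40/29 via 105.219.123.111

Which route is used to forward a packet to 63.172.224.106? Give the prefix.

Entries matching 63.172.224.106:
  0.0.0.0/0 (default, matches everything)
  63.0.0.0/8 (63.0.0.0 - 63.255.255.255)
  63.172.224.0/24 (63.172.224.0 - 63.172.224.255)
Most specific is 63.172.224.0/24.

63.172.224.0/24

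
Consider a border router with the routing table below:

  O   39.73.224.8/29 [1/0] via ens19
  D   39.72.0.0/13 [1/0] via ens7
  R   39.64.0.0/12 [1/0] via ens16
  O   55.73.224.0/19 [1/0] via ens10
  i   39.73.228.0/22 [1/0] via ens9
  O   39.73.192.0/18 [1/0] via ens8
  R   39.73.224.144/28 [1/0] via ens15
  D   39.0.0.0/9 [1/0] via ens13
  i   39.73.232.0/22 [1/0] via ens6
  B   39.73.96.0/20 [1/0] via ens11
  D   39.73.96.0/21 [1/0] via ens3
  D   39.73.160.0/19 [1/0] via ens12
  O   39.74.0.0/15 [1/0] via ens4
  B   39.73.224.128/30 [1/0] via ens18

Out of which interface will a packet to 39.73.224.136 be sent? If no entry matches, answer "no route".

ens8

Routes whose prefix contains 39.73.224.136:
  39.0.0.0/9 (39.0.0.0 - 39.127.255.255) -> ens13
  39.64.0.0/12 (39.64.0.0 - 39.79.255.255) -> ens16
  39.72.0.0/13 (39.72.0.0 - 39.79.255.255) -> ens7
  39.73.192.0/18 (39.73.192.0 - 39.73.255.255) -> ens8
More-specific entries that do NOT match:
  39.73.224.128/30 (39.73.224.128 - 39.73.224.131) does not contain 39.73.224.136
  39.73.224.8/29 (39.73.224.8 - 39.73.224.15) does not contain 39.73.224.136
  39.73.224.144/28 (39.73.224.144 - 39.73.224.159) does not contain 39.73.224.136
  39.73.228.0/22 (39.73.228.0 - 39.73.231.255) does not contain 39.73.224.136
  39.73.232.0/22 (39.73.232.0 - 39.73.235.255) does not contain 39.73.224.136
  39.73.96.0/21 (39.73.96.0 - 39.73.103.255) does not contain 39.73.224.136
  39.73.96.0/20 (39.73.96.0 - 39.73.111.255) does not contain 39.73.224.136
  55.73.224.0/19 (55.73.224.0 - 55.73.255.255) does not contain 39.73.224.136
  39.73.160.0/19 (39.73.160.0 - 39.73.191.255) does not contain 39.73.224.136
Longest matching prefix is /18 -> interface ens8.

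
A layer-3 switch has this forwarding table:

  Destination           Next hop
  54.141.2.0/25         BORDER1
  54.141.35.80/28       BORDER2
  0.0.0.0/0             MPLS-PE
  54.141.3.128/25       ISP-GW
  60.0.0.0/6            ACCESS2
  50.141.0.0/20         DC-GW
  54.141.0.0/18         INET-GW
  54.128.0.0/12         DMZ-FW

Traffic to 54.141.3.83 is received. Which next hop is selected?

INET-GW

Routes whose prefix contains 54.141.3.83:
  0.0.0.0/0 (default, matches everything) -> MPLS-PE
  54.128.0.0/12 (54.128.0.0 - 54.143.255.255) -> DMZ-FW
  54.141.0.0/18 (54.141.0.0 - 54.141.63.255) -> INET-GW
More-specific entries that do NOT match:
  54.141.35.80/28 (54.141.35.80 - 54.141.35.95) does not contain 54.141.3.83
  54.141.2.0/25 (54.141.2.0 - 54.141.2.127) does not contain 54.141.3.83
  54.141.3.128/25 (54.141.3.128 - 54.141.3.255) does not contain 54.141.3.83
  50.141.0.0/20 (50.141.0.0 - 50.141.15.255) does not contain 54.141.3.83
Longest matching prefix is /18 -> next hop INET-GW.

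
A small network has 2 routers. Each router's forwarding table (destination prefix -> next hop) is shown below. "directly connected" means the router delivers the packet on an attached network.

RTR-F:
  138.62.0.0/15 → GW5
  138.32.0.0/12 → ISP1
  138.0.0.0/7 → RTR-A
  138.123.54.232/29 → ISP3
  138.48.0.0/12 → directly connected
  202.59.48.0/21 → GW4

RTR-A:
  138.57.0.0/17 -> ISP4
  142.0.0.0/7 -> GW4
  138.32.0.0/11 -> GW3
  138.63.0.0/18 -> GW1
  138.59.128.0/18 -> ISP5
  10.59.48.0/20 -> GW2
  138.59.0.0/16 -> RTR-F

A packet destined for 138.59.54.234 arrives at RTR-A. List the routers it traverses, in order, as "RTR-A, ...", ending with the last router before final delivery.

At RTR-A: longest match for 138.59.54.234 is 138.59.0.0/16 -> RTR-F
At RTR-F: longest match for 138.59.54.234 is 138.48.0.0/12 -> directly connected

RTR-A, RTR-F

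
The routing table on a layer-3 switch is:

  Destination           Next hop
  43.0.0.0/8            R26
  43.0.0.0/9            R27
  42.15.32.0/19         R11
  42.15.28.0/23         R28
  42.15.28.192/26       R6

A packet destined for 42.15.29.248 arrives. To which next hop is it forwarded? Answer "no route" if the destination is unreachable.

Routes whose prefix contains 42.15.29.248:
  42.15.28.0/23 (42.15.28.0 - 42.15.29.255) -> R28
More-specific entries that do NOT match:
  42.15.28.192/26 (42.15.28.192 - 42.15.28.255) does not contain 42.15.29.248
Longest matching prefix is /23 -> next hop R28.

R28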